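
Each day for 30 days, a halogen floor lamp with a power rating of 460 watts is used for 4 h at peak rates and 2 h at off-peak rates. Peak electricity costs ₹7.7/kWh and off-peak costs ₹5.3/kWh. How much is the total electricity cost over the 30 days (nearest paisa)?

₹571.32

Peak energy = 0.46 kW × 4 h × 30 = 55.2 kWh
Off-peak energy = 0.46 kW × 2 h × 30 = 27.6 kWh
Cost = 55.2 × ₹7.7 + 27.6 × ₹5.3 = ₹425.04 + ₹146.28 = ₹571.32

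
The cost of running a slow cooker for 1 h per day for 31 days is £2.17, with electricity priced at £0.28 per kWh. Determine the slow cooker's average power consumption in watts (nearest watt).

250 W

Energy = £2.17 ÷ £0.28/kWh = 7.75 kWh
Runtime = 1 h/day × 31 days = 31 h
Power = 7.75 kWh ÷ 31 h = 0.25 kW = 250 W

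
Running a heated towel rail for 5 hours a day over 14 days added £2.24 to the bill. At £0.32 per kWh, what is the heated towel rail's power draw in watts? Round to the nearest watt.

Energy = £2.24 ÷ £0.32/kWh = 7 kWh
Runtime = 5 h/day × 14 days = 70 h
Power = 7 kWh ÷ 70 h = 0.1 kW = 100 W

100 W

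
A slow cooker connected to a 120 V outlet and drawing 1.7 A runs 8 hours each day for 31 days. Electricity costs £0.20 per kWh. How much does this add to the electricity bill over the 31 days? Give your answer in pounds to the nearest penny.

£10.12

Power = 1.7 A × 120 V = 204 W = 0.204 kW
Runtime = 8 h/day × 31 days = 248 h
Energy = 0.204 kW × 248 h = 50.592 kWh
Cost = 50.592 kWh × £0.20/kWh = £10.12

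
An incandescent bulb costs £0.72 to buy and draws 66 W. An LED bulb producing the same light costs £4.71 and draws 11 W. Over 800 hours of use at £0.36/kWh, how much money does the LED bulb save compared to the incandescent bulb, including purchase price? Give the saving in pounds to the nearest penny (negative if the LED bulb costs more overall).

£11.85

incandescent bulb: £0.72 + (66/1000) kW × 800 h × £0.36 = £0.72 + £19.008 = £19.728
LED bulb: £4.71 + (11/1000) kW × 800 h × £0.36 = £4.71 + £3.168 = £7.878
Saving = £19.728 − £7.878 = £11.85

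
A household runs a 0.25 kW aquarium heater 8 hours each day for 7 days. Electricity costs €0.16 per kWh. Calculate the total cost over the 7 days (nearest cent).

Runtime = 8 h/day × 7 days = 56 h
Energy = 0.25 kW × 56 h = 14 kWh
Cost = 14 kWh × €0.16/kWh = €2.24

€2.24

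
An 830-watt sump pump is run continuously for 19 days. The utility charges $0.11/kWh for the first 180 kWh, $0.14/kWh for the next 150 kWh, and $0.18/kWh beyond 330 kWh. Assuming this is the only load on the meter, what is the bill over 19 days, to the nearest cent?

$49.53

Runtime = 24 h × 19 = 456 h
Energy = 0.83 kW × 456 h = 378.48 kWh
Tier 1 (0–180 kWh): 180 × $0.11 = $19.8
Tier 2 (180–330 kWh): 150 × $0.14 = $21
Above 330 kWh: 48.48 × $0.18 = $8.7264
Bill = $49.53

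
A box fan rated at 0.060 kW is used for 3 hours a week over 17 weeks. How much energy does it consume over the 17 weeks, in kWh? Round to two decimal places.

Runtime = 3 h/week × 17 weeks = 51 h
Energy = 0.06 kW × 51 h = 3.06 kWh

3.06 kWh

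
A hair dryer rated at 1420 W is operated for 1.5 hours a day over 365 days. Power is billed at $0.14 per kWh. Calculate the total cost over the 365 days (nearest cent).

Runtime = 1.5 h/day × 365 days = 547.5 h
Energy = 1.42 kW × 547.5 h = 777.45 kWh
Cost = 777.45 kWh × $0.14/kWh = $108.84

$108.84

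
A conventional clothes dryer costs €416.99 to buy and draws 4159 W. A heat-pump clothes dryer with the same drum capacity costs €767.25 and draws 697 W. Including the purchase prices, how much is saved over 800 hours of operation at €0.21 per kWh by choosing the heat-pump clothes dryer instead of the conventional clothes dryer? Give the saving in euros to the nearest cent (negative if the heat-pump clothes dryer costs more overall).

conventional clothes dryer: €416.99 + (4159/1000) kW × 800 h × €0.21 = €416.99 + €698.712 = €1115.702
heat-pump clothes dryer: €767.25 + (697/1000) kW × 800 h × €0.21 = €767.25 + €117.096 = €884.346
Saving = €1115.702 − €884.346 = €231.356 → €231.36

€231.36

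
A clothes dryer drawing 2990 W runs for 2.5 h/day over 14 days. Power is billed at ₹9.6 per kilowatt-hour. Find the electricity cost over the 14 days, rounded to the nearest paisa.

₹1004.64

Runtime = 2.5 h/day × 14 days = 35 h
Energy = 2.99 kW × 35 h = 104.65 kWh
Cost = 104.65 kWh × ₹9.6/kWh = ₹1004.64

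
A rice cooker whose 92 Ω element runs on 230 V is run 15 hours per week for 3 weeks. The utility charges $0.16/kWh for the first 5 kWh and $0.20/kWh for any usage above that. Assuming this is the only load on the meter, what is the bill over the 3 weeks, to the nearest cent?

$4.98

Power = V²/R = 230²/92 = 575 W = 0.575 kW
Runtime = 15 h/week × 3 weeks = 45 h
Energy = 0.575 kW × 45 h = 25.875 kWh
Tier 1 (0–5 kWh): 5 × $0.16 = $0.8
Above 5 kWh: 20.875 × $0.20 = $4.175
Bill = $4.98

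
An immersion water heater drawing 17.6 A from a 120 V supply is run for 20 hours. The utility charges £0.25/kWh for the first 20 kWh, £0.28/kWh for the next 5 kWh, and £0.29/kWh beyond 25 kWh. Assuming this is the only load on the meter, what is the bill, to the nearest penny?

Power = 17.6 A × 120 V = 2112 W = 2.112 kW
Energy = 2.112 kW × 20 h = 42.24 kWh
Tier 1 (0–20 kWh): 20 × £0.25 = £5
Tier 2 (20–25 kWh): 5 × £0.28 = £1.4
Above 25 kWh: 17.24 × £0.29 = £4.9996
Bill = £11.40

£11.40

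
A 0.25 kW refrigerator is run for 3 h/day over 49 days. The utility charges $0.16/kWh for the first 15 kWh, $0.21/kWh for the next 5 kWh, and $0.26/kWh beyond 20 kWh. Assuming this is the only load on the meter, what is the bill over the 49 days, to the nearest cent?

$7.81

Runtime = 3 h/day × 49 days = 147 h
Energy = 0.25 kW × 147 h = 36.75 kWh
Tier 1 (0–15 kWh): 15 × $0.16 = $2.4
Tier 2 (15–20 kWh): 5 × $0.21 = $1.05
Above 20 kWh: 16.75 × $0.26 = $4.355
Bill = $7.81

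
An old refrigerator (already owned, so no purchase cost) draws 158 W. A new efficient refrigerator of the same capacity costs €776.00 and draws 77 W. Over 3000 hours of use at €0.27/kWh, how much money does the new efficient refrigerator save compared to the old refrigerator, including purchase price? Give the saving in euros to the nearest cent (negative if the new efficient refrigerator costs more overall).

-€710.39

old refrigerator: €0.00 + (158/1000) kW × 3000 h × €0.27 = €0.00 + €127.98 = €127.98
new efficient refrigerator: €776.00 + (77/1000) kW × 3000 h × €0.27 = €776.00 + €62.37 = €838.37
Saving = €127.98 − €838.37 = −€710.39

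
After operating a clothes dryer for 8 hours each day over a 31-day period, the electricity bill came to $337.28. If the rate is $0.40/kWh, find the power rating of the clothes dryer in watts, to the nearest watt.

Energy = $337.28 ÷ $0.40/kWh = 843.2 kWh
Runtime = 8 h/day × 31 days = 248 h
Power = 843.2 kWh ÷ 248 h = 3.4 kW = 3400 W

3400 W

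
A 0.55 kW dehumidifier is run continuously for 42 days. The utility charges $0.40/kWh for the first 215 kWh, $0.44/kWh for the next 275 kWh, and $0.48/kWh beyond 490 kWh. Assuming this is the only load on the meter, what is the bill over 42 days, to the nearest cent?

Runtime = 24 h × 42 = 1008 h
Energy = 0.55 kW × 1008 h = 554.4 kWh
Tier 1 (0–215 kWh): 215 × $0.40 = $86
Tier 2 (215–490 kWh): 275 × $0.44 = $121
Above 490 kWh: 64.4 × $0.48 = $30.912
Bill = $237.91

$237.91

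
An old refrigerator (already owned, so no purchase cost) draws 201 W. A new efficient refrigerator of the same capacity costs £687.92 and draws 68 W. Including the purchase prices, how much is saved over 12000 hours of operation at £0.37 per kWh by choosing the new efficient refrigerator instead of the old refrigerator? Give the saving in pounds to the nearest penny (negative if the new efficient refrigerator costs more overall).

-£97.40

old refrigerator: £0.00 + (201/1000) kW × 12000 h × £0.37 = £0.00 + £892.44 = £892.44
new efficient refrigerator: £687.92 + (68/1000) kW × 12000 h × £0.37 = £687.92 + £301.92 = £989.84
Saving = £892.44 − £989.84 = −£97.4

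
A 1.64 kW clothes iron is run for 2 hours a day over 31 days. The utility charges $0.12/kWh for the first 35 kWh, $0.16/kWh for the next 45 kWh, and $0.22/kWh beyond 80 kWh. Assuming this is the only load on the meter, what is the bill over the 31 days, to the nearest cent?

Runtime = 2 h/day × 31 days = 62 h
Energy = 1.64 kW × 62 h = 101.68 kWh
Tier 1 (0–35 kWh): 35 × $0.12 = $4.2
Tier 2 (35–80 kWh): 45 × $0.16 = $7.2
Above 80 kWh: 21.68 × $0.22 = $4.7696
Bill = $16.17

$16.17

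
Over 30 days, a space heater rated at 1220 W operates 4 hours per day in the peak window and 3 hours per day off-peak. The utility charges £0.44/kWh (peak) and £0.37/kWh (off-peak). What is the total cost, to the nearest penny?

£105.04

Peak energy = 1.22 kW × 4 h × 30 = 146.4 kWh
Off-peak energy = 1.22 kW × 3 h × 30 = 109.8 kWh
Cost = 146.4 × £0.44 + 109.8 × £0.37 = £64.416 + £40.626 = £105.04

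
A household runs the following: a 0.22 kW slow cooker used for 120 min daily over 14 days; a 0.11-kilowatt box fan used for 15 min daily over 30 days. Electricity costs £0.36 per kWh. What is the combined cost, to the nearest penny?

slow cooker: Runtime = 120 min × 14 = 1680 min = 28 h
slow cooker: 0.22 kW × 28 h = 6.16 kWh
box fan: Runtime = 15 min × 30 = 450 min = 7.5 h
box fan: 0.11 kW × 7.5 h = 0.825 kWh
Total energy = 6.985 kWh
Cost = 6.985 × £0.36 = £2.51

£2.51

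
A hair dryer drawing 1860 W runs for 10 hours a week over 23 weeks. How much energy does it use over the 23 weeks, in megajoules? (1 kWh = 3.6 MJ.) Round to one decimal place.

Runtime = 10 h/week × 23 weeks = 230 h
Energy = 1.86 kW × 230 h = 427.8 kWh
= 427.8 × 3.6 MJ = 1540.1 MJ

1540.1 MJ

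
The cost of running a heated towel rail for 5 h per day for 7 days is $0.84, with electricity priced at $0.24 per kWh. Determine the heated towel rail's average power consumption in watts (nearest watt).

Energy = $0.84 ÷ $0.24/kWh = 3.5 kWh
Runtime = 5 h/day × 7 days = 35 h
Power = 3.5 kWh ÷ 35 h = 0.1 kW = 100 W

100 W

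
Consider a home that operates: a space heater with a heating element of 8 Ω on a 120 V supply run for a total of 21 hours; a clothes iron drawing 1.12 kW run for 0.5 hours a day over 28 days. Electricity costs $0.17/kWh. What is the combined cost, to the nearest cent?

$9.09

space heater: Power = V²/R = 120²/8 = 1800 W = 1.8 kW
space heater: 1.8 kW × 21 h = 37.8 kWh
clothes iron: Runtime = 0.5 h/day × 28 days = 14 h
clothes iron: 1.12 kW × 14 h = 15.68 kWh
Total energy = 53.48 kWh
Cost = 53.48 × $0.17 = $9.09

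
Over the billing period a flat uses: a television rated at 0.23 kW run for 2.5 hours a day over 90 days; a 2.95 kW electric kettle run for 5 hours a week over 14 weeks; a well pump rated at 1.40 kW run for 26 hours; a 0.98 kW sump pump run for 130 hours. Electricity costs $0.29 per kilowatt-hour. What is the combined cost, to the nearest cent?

$122.39

television: Runtime = 2.5 h/day × 90 days = 225 h
television: 0.23 kW × 225 h = 51.75 kWh
electric kettle: Runtime = 5 h/week × 14 weeks = 70 h
electric kettle: 2.95 kW × 70 h = 206.5 kWh
well pump: 1.4 kW × 26 h = 36.4 kWh
sump pump: 0.98 kW × 130 h = 127.4 kWh
Total energy = 422.05 kWh
Cost = 422.05 × $0.29 = $122.39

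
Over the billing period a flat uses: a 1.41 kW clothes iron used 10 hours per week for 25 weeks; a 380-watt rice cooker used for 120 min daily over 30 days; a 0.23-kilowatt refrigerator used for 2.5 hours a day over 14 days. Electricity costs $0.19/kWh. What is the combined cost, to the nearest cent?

clothes iron: Runtime = 10 h/week × 25 weeks = 250 h
clothes iron: 1.41 kW × 250 h = 352.5 kWh
rice cooker: Runtime = 120 min × 30 = 3600 min = 60 h
rice cooker: 0.38 kW × 60 h = 22.8 kWh
refrigerator: Runtime = 2.5 h/day × 14 days = 35 h
refrigerator: 0.23 kW × 35 h = 8.05 kWh
Total energy = 383.35 kWh
Cost = 383.35 × $0.19 = $72.84

$72.84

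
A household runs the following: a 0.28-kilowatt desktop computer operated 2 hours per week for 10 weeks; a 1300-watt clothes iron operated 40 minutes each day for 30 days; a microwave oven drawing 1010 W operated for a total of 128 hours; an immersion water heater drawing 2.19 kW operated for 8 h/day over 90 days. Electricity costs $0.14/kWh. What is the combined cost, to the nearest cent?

$243.28

desktop computer: Runtime = 2 h/week × 10 weeks = 20 h
desktop computer: 0.28 kW × 20 h = 5.6 kWh
clothes iron: Runtime = 40 min × 30 = 1200 min = 20 h
clothes iron: 1.3 kW × 20 h = 26 kWh
microwave oven: 1.01 kW × 128 h = 129.28 kWh
immersion water heater: Runtime = 8 h/day × 90 days = 720 h
immersion water heater: 2.19 kW × 720 h = 1576.8 kWh
Total energy = 1737.68 kWh
Cost = 1737.68 × $0.14 = $243.28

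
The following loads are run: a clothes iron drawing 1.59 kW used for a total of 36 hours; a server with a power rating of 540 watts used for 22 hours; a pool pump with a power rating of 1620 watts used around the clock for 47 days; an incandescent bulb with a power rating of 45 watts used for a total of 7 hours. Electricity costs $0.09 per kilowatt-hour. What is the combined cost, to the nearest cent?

clothes iron: 1.59 kW × 36 h = 57.24 kWh
server: 0.54 kW × 22 h = 11.88 kWh
pool pump: Runtime = 24 h × 47 = 1128 h
pool pump: 1.62 kW × 1128 h = 1827.36 kWh
incandescent bulb: 0.045 kW × 7 h = 0.315 kWh
Total energy = 1896.795 kWh
Cost = 1896.795 × $0.09 = $170.71

$170.71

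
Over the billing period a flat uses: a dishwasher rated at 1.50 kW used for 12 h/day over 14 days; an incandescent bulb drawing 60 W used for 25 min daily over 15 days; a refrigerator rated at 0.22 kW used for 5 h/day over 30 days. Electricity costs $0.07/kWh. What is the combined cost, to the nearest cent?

$19.98

dishwasher: Runtime = 12 h/day × 14 days = 168 h
dishwasher: 1.5 kW × 168 h = 252 kWh
incandescent bulb: Runtime = 25 min × 15 = 375 min = 6.25 h
incandescent bulb: 0.06 kW × 6.25 h = 0.375 kWh
refrigerator: Runtime = 5 h/day × 30 days = 150 h
refrigerator: 0.22 kW × 150 h = 33 kWh
Total energy = 285.375 kWh
Cost = 285.375 × $0.07 = $19.98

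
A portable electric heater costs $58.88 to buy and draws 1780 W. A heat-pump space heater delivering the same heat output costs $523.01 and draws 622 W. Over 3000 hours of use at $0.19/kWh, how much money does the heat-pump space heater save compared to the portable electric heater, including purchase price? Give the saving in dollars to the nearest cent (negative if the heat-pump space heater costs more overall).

$195.93

portable electric heater: $58.88 + (1780/1000) kW × 3000 h × $0.19 = $58.88 + $1014.6 = $1073.48
heat-pump space heater: $523.01 + (622/1000) kW × 3000 h × $0.19 = $523.01 + $354.54 = $877.55
Saving = $1073.48 − $877.55 = $195.93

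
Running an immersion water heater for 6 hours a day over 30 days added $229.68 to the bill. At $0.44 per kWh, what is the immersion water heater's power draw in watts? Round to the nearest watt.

2900 W

Energy = $229.68 ÷ $0.44/kWh = 522 kWh
Runtime = 6 h/day × 30 days = 180 h
Power = 522 kWh ÷ 180 h = 2.9 kW = 2900 W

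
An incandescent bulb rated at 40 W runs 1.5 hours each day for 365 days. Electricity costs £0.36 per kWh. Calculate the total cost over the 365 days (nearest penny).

Runtime = 1.5 h/day × 365 days = 547.5 h
Energy = 0.04 kW × 547.5 h = 21.9 kWh
Cost = 21.9 kWh × £0.36/kWh = £7.88

£7.88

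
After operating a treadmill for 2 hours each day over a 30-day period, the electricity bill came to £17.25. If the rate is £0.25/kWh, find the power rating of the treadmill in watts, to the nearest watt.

1150 W

Energy = £17.25 ÷ £0.25/kWh = 69 kWh
Runtime = 2 h/day × 30 days = 60 h
Power = 69 kWh ÷ 60 h = 1.15 kW = 1150 W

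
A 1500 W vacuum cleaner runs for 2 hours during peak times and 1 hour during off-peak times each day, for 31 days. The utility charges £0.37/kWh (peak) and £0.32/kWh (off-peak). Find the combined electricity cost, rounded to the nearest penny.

£49.29

Peak energy = 1.5 kW × 2 h × 31 = 93 kWh
Off-peak energy = 1.5 kW × 1 h × 31 = 46.5 kWh
Cost = 93 × £0.37 + 46.5 × £0.32 = £34.41 + £14.88 = £49.29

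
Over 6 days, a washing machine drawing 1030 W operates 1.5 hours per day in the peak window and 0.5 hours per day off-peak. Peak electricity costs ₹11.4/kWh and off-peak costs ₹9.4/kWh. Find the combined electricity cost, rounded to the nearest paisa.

₹134.72

Peak energy = 1.03 kW × 1.5 h × 6 = 9.27 kWh
Off-peak energy = 1.03 kW × 0.5 h × 6 = 3.09 kWh
Cost = 9.27 × ₹11.4 + 3.09 × ₹9.4 = ₹105.678 + ₹29.046 = ₹134.72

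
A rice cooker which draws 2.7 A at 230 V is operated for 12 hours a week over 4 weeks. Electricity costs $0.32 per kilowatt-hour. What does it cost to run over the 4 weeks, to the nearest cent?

Power = 2.7 A × 230 V = 621 W = 0.621 kW
Runtime = 12 h/week × 4 weeks = 48 h
Energy = 0.621 kW × 48 h = 29.808 kWh
Cost = 29.808 kWh × $0.32/kWh = $9.54

$9.54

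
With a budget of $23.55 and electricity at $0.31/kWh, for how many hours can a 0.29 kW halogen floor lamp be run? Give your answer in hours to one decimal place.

262.0 h

Energy available = $23.55 ÷ $0.31/kWh = 75.9677 kWh
Hours = 75.9677 kWh ÷ 0.29 kW = 262.0 h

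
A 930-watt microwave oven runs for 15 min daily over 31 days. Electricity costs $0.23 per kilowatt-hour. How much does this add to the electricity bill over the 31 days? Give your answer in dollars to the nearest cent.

Runtime = 15 min × 31 = 465 min = 7.75 h
Energy = 0.93 kW × 7.75 h = 7.2075 kWh
Cost = 7.2075 kWh × $0.23/kWh = $1.66

$1.66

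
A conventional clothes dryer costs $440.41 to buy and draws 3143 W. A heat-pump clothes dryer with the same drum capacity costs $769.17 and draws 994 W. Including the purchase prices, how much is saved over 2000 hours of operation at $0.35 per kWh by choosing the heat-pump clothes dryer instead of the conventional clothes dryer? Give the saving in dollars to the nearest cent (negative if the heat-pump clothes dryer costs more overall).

conventional clothes dryer: $440.41 + (3143/1000) kW × 2000 h × $0.35 = $440.41 + $2200.1 = $2640.51
heat-pump clothes dryer: $769.17 + (994/1000) kW × 2000 h × $0.35 = $769.17 + $695.8 = $1464.97
Saving = $2640.51 − $1464.97 = $1175.54

$1175.54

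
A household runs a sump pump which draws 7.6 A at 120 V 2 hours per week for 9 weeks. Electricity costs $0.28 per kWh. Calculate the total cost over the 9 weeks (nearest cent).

Power = 7.6 A × 120 V = 912 W = 0.912 kW
Runtime = 2 h/week × 9 weeks = 18 h
Energy = 0.912 kW × 18 h = 16.416 kWh
Cost = 16.416 kWh × $0.28/kWh = $4.60

$4.60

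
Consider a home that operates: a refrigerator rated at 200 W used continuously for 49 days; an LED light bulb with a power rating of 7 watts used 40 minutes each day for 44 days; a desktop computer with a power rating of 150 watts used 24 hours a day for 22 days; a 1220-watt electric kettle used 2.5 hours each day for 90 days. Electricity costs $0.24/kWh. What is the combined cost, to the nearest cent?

refrigerator: Runtime = 24 h × 49 = 1176 h
refrigerator: 0.2 kW × 1176 h = 235.2 kWh
LED light bulb: Runtime = 40 min × 44 = 1760 min = 29.333333… h
LED light bulb: 0.007 kW × 29.333333… h = 0.205333… kWh
desktop computer: Runtime = 24 h × 22 = 528 h
desktop computer: 0.15 kW × 528 h = 79.2 kWh
electric kettle: Runtime = 2.5 h/day × 90 days = 225 h
electric kettle: 1.22 kW × 225 h = 274.5 kWh
Total energy = 589.105333… kWh
Cost = 589.105333… × $0.24 = $141.39

$141.39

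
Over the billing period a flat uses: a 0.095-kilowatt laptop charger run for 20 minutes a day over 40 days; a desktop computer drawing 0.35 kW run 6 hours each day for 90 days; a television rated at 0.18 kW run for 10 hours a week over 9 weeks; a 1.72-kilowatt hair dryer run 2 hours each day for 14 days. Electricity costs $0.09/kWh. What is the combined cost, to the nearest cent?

$22.92

laptop charger: Runtime = 20 min × 40 = 800 min = 13.333333… h
laptop charger: 0.095 kW × 13.333333… h = 1.266666… kWh
desktop computer: Runtime = 6 h/day × 90 days = 540 h
desktop computer: 0.35 kW × 540 h = 189 kWh
television: Runtime = 10 h/week × 9 weeks = 90 h
television: 0.18 kW × 90 h = 16.2 kWh
hair dryer: Runtime = 2 h/day × 14 days = 28 h
hair dryer: 1.72 kW × 28 h = 48.16 kWh
Total energy = 254.626666… kWh
Cost = 254.626666… × $0.09 = $22.92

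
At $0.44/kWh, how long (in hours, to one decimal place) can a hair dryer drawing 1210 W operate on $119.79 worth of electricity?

225.0 h

Energy available = $119.79 ÷ $0.44/kWh = 272.25 kWh
Hours = 272.25 kWh ÷ 1.21 kW = 225.0 h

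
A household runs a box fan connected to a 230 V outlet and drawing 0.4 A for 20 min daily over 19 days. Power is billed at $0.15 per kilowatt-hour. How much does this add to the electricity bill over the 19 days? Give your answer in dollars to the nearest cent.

$0.09

Power = 0.4 A × 230 V = 92 W = 0.092 kW
Runtime = 20 min × 19 = 380 min = 6.333333… h
Energy = 0.092 kW × 6.333333… h = 0.582666… kWh
Cost = 0.582666… kWh × $0.15/kWh = $0.09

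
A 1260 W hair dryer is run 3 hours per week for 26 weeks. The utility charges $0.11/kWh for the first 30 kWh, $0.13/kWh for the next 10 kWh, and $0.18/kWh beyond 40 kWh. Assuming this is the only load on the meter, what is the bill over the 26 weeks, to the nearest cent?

$15.09

Runtime = 3 h/week × 26 weeks = 78 h
Energy = 1.26 kW × 78 h = 98.28 kWh
Tier 1 (0–30 kWh): 30 × $0.11 = $3.3
Tier 2 (30–40 kWh): 10 × $0.13 = $1.3
Above 40 kWh: 58.28 × $0.18 = $10.4904
Bill = $15.09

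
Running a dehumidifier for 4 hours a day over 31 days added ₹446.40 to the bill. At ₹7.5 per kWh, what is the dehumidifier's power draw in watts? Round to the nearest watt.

Energy = ₹446.40 ÷ ₹7.5/kWh = 59.52 kWh
Runtime = 4 h/day × 31 days = 124 h
Power = 59.52 kWh ÷ 124 h = 0.48 kW = 480 W

480 W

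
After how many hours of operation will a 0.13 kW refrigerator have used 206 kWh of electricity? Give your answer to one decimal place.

1584.6 h

Hours = 206 kWh ÷ 0.13 kW = 1584.6 h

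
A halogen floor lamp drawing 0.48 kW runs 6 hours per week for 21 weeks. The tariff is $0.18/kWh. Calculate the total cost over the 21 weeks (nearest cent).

$10.89

Runtime = 6 h/week × 21 weeks = 126 h
Energy = 0.48 kW × 126 h = 60.48 kWh
Cost = 60.48 kWh × $0.18/kWh = $10.89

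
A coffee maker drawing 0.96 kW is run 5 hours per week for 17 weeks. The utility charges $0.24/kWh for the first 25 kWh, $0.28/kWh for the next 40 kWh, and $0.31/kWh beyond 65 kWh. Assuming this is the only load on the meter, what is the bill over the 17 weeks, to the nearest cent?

$22.35

Runtime = 5 h/week × 17 weeks = 85 h
Energy = 0.96 kW × 85 h = 81.6 kWh
Tier 1 (0–25 kWh): 25 × $0.24 = $6
Tier 2 (25–65 kWh): 40 × $0.28 = $11.2
Above 65 kWh: 16.6 × $0.31 = $5.146
Bill = $22.35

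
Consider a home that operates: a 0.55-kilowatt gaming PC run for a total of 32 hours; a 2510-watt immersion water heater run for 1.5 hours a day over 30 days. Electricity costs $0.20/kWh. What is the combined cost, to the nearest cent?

gaming PC: 0.55 kW × 32 h = 17.6 kWh
immersion water heater: Runtime = 1.5 h/day × 30 days = 45 h
immersion water heater: 2.51 kW × 45 h = 112.95 kWh
Total energy = 130.55 kWh
Cost = 130.55 × $0.20 = $26.11

$26.11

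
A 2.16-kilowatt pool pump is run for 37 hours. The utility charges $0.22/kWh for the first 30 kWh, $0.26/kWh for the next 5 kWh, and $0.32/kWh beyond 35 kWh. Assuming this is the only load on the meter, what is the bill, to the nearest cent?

Energy = 2.16 kW × 37 h = 79.92 kWh
Tier 1 (0–30 kWh): 30 × $0.22 = $6.6
Tier 2 (30–35 kWh): 5 × $0.26 = $1.3
Above 35 kWh: 44.92 × $0.32 = $14.3744
Bill = $22.27

$22.27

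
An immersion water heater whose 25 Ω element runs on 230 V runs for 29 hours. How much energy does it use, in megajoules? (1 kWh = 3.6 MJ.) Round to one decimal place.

Power = V²/R = 230²/25 = 2116 W = 2.116 kW
Energy = 2.116 kW × 29 h = 61.364 kWh
= 61.364 × 3.6 MJ = 220.9 MJ

220.9 MJ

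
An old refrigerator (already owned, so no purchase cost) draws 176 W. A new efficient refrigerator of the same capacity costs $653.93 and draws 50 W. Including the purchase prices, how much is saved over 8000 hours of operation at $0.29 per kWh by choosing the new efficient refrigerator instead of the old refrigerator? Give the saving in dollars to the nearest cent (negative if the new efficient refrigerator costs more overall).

-$361.61

old refrigerator: $0.00 + (176/1000) kW × 8000 h × $0.29 = $0.00 + $408.32 = $408.32
new efficient refrigerator: $653.93 + (50/1000) kW × 8000 h × $0.29 = $653.93 + $116 = $769.93
Saving = $408.32 − $769.93 = −$361.61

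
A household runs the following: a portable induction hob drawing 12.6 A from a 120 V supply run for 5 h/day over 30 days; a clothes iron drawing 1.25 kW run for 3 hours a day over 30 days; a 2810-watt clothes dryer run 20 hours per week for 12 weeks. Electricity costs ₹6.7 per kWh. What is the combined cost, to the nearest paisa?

₹6791.79

portable induction hob: Power = 12.6 A × 120 V = 1512 W = 1.512 kW
portable induction hob: Runtime = 5 h/day × 30 days = 150 h
portable induction hob: 1.512 kW × 150 h = 226.8 kWh
clothes iron: Runtime = 3 h/day × 30 days = 90 h
clothes iron: 1.25 kW × 90 h = 112.5 kWh
clothes dryer: Runtime = 20 h/week × 12 weeks = 240 h
clothes dryer: 2.81 kW × 240 h = 674.4 kWh
Total energy = 1013.7 kWh
Cost = 1013.7 × ₹6.7 = ₹6791.79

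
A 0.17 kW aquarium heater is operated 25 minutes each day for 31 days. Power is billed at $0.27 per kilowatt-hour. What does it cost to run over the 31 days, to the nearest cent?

Runtime = 25 min × 31 = 775 min = 12.916666… h
Energy = 0.17 kW × 12.916666… h = 2.195833… kWh
Cost = 2.195833… kWh × $0.27/kWh = $0.59

$0.59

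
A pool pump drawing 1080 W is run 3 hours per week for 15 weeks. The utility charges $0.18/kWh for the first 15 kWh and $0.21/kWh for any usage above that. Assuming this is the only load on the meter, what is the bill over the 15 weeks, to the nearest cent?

Runtime = 3 h/week × 15 weeks = 45 h
Energy = 1.08 kW × 45 h = 48.6 kWh
Tier 1 (0–15 kWh): 15 × $0.18 = $2.7
Above 15 kWh: 33.6 × $0.21 = $7.056
Bill = $9.76

$9.76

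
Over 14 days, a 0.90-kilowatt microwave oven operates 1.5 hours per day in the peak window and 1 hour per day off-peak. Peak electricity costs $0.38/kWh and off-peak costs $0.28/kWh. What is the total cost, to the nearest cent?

$10.71

Peak energy = 0.9 kW × 1.5 h × 14 = 18.9 kWh
Off-peak energy = 0.9 kW × 1 h × 14 = 12.6 kWh
Cost = 18.9 × $0.38 + 12.6 × $0.28 = $7.182 + $3.528 = $10.71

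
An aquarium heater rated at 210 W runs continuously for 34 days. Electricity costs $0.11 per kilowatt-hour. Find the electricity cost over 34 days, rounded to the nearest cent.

Runtime = 24 h × 34 = 816 h
Energy = 0.21 kW × 816 h = 171.36 kWh
Cost = 171.36 kWh × $0.11/kWh = $18.85

$18.85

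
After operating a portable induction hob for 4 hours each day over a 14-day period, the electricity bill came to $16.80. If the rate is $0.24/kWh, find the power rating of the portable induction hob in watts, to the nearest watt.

1250 W

Energy = $16.80 ÷ $0.24/kWh = 70 kWh
Runtime = 4 h/day × 14 days = 56 h
Power = 70 kWh ÷ 56 h = 1.25 kW = 1250 W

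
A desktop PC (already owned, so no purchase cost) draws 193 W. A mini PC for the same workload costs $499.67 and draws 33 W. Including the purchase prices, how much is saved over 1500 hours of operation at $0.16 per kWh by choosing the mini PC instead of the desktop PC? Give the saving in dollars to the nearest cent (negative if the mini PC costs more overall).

-$461.27

desktop PC: $0.00 + (193/1000) kW × 1500 h × $0.16 = $0.00 + $46.32 = $46.32
mini PC: $499.67 + (33/1000) kW × 1500 h × $0.16 = $499.67 + $7.92 = $507.59
Saving = $46.32 − $507.59 = −$461.27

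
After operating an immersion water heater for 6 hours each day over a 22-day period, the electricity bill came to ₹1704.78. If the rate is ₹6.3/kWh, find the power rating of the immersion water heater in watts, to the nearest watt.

Energy = ₹1704.78 ÷ ₹6.3/kWh = 270.6 kWh
Runtime = 6 h/day × 22 days = 132 h
Power = 270.6 kWh ÷ 132 h = 2.05 kW = 2050 W

2050 W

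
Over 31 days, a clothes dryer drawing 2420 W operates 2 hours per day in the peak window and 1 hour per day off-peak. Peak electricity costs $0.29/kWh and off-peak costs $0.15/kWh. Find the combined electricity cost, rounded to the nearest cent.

Peak energy = 2.42 kW × 2 h × 31 = 150.04 kWh
Off-peak energy = 2.42 kW × 1 h × 31 = 75.02 kWh
Cost = 150.04 × $0.29 + 75.02 × $0.15 = $43.5116 + $11.253 = $54.76

$54.76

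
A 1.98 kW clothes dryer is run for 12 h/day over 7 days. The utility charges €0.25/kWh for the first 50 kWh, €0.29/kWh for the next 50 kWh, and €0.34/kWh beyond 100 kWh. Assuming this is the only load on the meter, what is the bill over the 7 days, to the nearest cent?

€49.55

Runtime = 12 h/day × 7 days = 84 h
Energy = 1.98 kW × 84 h = 166.32 kWh
Tier 1 (0–50 kWh): 50 × €0.25 = €12.5
Tier 2 (50–100 kWh): 50 × €0.29 = €14.5
Above 100 kWh: 66.32 × €0.34 = €22.5488
Bill = €49.55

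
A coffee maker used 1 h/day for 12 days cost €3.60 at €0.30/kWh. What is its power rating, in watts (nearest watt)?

1000 W

Energy = €3.60 ÷ €0.30/kWh = 12 kWh
Runtime = 1 h/day × 12 days = 12 h
Power = 12 kWh ÷ 12 h = 1 kW = 1000 W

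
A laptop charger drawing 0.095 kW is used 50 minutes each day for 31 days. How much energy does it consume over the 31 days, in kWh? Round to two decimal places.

Runtime = 50 min × 31 = 1550 min = 25.833333… h
Energy = 0.095 kW × 25.833333… h = 2.454166… kWh ≈ 2.45 kWh

2.45 kWh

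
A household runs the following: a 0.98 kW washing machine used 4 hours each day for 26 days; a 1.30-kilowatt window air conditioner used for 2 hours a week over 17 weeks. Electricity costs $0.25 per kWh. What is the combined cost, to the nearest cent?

washing machine: Runtime = 4 h/day × 26 days = 104 h
washing machine: 0.98 kW × 104 h = 101.92 kWh
window air conditioner: Runtime = 2 h/week × 17 weeks = 34 h
window air conditioner: 1.3 kW × 34 h = 44.2 kWh
Total energy = 146.12 kWh
Cost = 146.12 × $0.25 = $36.53

$36.53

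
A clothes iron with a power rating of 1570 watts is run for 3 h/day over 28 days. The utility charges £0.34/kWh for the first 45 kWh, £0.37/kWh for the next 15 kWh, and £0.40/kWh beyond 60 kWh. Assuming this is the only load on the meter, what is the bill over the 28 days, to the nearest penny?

Runtime = 3 h/day × 28 days = 84 h
Energy = 1.57 kW × 84 h = 131.88 kWh
Tier 1 (0–45 kWh): 45 × £0.34 = £15.3
Tier 2 (45–60 kWh): 15 × £0.37 = £5.55
Above 60 kWh: 71.88 × £0.40 = £28.752
Bill = £49.60

£49.60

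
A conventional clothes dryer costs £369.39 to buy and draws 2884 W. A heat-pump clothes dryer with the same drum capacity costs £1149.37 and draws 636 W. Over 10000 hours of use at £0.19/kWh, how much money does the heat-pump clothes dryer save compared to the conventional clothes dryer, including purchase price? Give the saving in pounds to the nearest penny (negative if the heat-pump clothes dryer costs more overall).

£3491.22

conventional clothes dryer: £369.39 + (2884/1000) kW × 10000 h × £0.19 = £369.39 + £5479.6 = £5848.99
heat-pump clothes dryer: £1149.37 + (636/1000) kW × 10000 h × £0.19 = £1149.37 + £1208.4 = £2357.77
Saving = £5848.99 − £2357.77 = £3491.22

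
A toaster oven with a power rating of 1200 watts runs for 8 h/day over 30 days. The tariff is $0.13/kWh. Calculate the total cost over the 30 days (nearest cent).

Runtime = 8 h/day × 30 days = 240 h
Energy = 1.2 kW × 240 h = 288 kWh
Cost = 288 kWh × $0.13/kWh = $37.44

$37.44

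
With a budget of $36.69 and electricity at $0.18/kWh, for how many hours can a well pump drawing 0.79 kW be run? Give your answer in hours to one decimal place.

258.0 h

Energy available = $36.69 ÷ $0.18/kWh = 203.8333 kWh
Hours = 203.8333 kWh ÷ 0.79 kW = 258.0 h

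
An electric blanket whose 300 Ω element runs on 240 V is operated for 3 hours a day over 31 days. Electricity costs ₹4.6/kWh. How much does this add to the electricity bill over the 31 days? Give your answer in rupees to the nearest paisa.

Power = V²/R = 240²/300 = 192 W = 0.192 kW
Runtime = 3 h/day × 31 days = 93 h
Energy = 0.192 kW × 93 h = 17.856 kWh
Cost = 17.856 kWh × ₹4.6/kWh = ₹82.14

₹82.14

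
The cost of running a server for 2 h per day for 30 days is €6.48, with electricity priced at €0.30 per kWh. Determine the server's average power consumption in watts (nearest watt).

Energy = €6.48 ÷ €0.30/kWh = 21.6 kWh
Runtime = 2 h/day × 30 days = 60 h
Power = 21.6 kWh ÷ 60 h = 0.36 kW = 360 W

360 W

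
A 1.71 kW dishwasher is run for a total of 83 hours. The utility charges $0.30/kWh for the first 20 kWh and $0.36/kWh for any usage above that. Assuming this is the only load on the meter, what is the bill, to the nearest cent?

$49.89

Energy = 1.71 kW × 83 h = 141.93 kWh
Tier 1 (0–20 kWh): 20 × $0.30 = $6
Above 20 kWh: 121.93 × $0.36 = $43.8948
Bill = $49.89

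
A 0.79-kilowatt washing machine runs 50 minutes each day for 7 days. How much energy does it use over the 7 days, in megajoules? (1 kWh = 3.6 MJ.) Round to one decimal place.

Runtime = 50 min × 7 = 350 min = 5.833333… h
Energy = 0.79 kW × 5.833333… h = 4.608333… kWh
= 4.608333… × 3.6 MJ = 16.6 MJ

16.6 MJ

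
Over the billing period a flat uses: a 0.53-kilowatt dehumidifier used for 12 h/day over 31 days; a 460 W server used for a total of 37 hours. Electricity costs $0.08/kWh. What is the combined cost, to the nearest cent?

dehumidifier: Runtime = 12 h/day × 31 days = 372 h
dehumidifier: 0.53 kW × 372 h = 197.16 kWh
server: 0.46 kW × 37 h = 17.02 kWh
Total energy = 214.18 kWh
Cost = 214.18 × $0.08 = $17.13

$17.13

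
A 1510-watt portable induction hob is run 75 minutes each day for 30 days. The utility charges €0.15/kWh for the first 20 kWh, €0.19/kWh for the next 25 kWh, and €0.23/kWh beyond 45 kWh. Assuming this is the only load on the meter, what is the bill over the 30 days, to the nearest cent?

€10.42

Runtime = 75 min × 30 = 2250 min = 37.5 h
Energy = 1.51 kW × 37.5 h = 56.625 kWh
Tier 1 (0–20 kWh): 20 × €0.15 = €3
Tier 2 (20–45 kWh): 25 × €0.19 = €4.75
Above 45 kWh: 11.625 × €0.23 = €2.67375
Bill = €10.42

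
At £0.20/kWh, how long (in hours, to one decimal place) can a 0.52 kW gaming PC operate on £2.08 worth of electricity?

20.0 h

Energy available = £2.08 ÷ £0.20/kWh = 10.4 kWh
Hours = 10.4 kWh ÷ 0.52 kW = 20.0 h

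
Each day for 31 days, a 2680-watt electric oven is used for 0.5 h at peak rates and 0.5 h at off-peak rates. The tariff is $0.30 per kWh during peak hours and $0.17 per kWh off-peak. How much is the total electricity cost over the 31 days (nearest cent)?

$19.52

Peak energy = 2.68 kW × 0.5 h × 31 = 41.54 kWh
Off-peak energy = 2.68 kW × 0.5 h × 31 = 41.54 kWh
Cost = 41.54 × $0.30 + 41.54 × $0.17 = $12.462 + $7.0618 = $19.52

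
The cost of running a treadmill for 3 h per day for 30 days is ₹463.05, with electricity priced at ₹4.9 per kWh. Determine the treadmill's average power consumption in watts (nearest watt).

Energy = ₹463.05 ÷ ₹4.9/kWh = 94.5 kWh
Runtime = 3 h/day × 30 days = 90 h
Power = 94.5 kWh ÷ 90 h = 1.05 kW = 1050 W

1050 W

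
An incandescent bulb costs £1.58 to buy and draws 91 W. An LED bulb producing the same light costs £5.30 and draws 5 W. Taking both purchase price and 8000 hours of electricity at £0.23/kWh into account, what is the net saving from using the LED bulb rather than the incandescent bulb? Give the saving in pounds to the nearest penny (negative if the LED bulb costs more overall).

incandescent bulb: £1.58 + (91/1000) kW × 8000 h × £0.23 = £1.58 + £167.44 = £169.02
LED bulb: £5.30 + (5/1000) kW × 8000 h × £0.23 = £5.30 + £9.2 = £14.5
Saving = £169.02 − £14.5 = £154.52

£154.52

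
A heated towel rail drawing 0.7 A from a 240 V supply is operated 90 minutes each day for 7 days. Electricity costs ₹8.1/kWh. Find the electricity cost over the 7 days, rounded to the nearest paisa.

Power = 0.7 A × 240 V = 168 W = 0.168 kW
Runtime = 90 min × 7 = 630 min = 10.5 h
Energy = 0.168 kW × 10.5 h = 1.764 kWh
Cost = 1.764 kWh × ₹8.1/kWh = ₹14.29

₹14.29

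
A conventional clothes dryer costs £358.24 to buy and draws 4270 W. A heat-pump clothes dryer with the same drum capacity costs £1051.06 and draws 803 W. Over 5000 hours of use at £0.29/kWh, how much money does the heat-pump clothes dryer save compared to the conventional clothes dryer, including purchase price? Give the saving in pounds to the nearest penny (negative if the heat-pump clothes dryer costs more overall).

£4334.33

conventional clothes dryer: £358.24 + (4270/1000) kW × 5000 h × £0.29 = £358.24 + £6191.5 = £6549.74
heat-pump clothes dryer: £1051.06 + (803/1000) kW × 5000 h × £0.29 = £1051.06 + £1164.35 = £2215.41
Saving = £6549.74 − £2215.41 = £4334.33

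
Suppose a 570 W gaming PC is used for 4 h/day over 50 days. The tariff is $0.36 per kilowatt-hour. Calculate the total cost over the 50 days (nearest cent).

$41.04

Runtime = 4 h/day × 50 days = 200 h
Energy = 0.57 kW × 200 h = 114 kWh
Cost = 114 kWh × $0.36/kWh = $41.04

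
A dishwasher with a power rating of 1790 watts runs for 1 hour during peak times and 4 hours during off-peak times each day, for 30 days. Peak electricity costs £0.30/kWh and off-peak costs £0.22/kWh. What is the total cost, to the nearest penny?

Peak energy = 1.79 kW × 1 h × 30 = 53.7 kWh
Off-peak energy = 1.79 kW × 4 h × 30 = 214.8 kWh
Cost = 53.7 × £0.30 + 214.8 × £0.22 = £16.11 + £47.256 = £63.37

£63.37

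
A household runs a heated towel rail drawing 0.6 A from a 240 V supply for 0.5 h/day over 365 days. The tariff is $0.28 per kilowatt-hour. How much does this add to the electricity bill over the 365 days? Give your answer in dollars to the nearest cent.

Power = 0.6 A × 240 V = 144 W = 0.144 kW
Runtime = 0.5 h/day × 365 days = 182.5 h
Energy = 0.144 kW × 182.5 h = 26.28 kWh
Cost = 26.28 kWh × $0.28/kWh = $7.36

$7.36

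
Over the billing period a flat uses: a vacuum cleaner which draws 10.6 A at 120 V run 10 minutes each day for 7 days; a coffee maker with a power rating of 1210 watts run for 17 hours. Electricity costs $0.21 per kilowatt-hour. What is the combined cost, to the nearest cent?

$4.63

vacuum cleaner: Power = 10.6 A × 120 V = 1272 W = 1.272 kW
vacuum cleaner: Runtime = 10 min × 7 = 70 min = 1.166666… h
vacuum cleaner: 1.272 kW × 1.166666… h = 1.484 kWh
coffee maker: 1.21 kW × 17 h = 20.57 kWh
Total energy = 22.054 kWh
Cost = 22.054 × $0.21 = $4.63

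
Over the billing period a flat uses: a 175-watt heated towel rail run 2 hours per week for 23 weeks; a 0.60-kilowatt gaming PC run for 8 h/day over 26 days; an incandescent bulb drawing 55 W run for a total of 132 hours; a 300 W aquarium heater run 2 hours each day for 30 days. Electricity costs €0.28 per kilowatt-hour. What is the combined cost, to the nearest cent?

€44.27

heated towel rail: Runtime = 2 h/week × 23 weeks = 46 h
heated towel rail: 0.175 kW × 46 h = 8.05 kWh
gaming PC: Runtime = 8 h/day × 26 days = 208 h
gaming PC: 0.6 kW × 208 h = 124.8 kWh
incandescent bulb: 0.055 kW × 132 h = 7.26 kWh
aquarium heater: Runtime = 2 h/day × 30 days = 60 h
aquarium heater: 0.3 kW × 60 h = 18 kWh
Total energy = 158.11 kWh
Cost = 158.11 × €0.28 = €44.27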